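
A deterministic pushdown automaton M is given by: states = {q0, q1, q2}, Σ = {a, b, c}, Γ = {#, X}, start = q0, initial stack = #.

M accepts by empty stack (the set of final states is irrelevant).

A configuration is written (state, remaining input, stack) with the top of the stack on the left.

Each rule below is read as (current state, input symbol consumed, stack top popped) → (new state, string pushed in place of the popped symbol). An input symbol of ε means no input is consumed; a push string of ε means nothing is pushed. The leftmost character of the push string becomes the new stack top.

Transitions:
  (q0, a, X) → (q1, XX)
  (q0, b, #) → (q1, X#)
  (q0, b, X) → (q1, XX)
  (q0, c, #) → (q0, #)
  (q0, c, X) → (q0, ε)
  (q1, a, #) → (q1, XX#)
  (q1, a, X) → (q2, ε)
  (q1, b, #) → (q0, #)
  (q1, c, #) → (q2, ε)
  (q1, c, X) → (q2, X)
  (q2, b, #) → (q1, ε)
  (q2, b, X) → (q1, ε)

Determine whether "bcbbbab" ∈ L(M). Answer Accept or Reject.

Accept

(q0, bcbbbab, #)
  read b, top #: go to q1, push X# → (q1, cbbbab, X#)
  read c, top X: go to q2, push X → (q2, bbbab, X#)
  read b, top X: go to q1, push ε → (q1, bbab, #)
  read b, top #: go to q0, push # → (q0, bab, #)
  read b, top #: go to q1, push X# → (q1, ab, X#)
  read a, top X: go to q2, push ε → (q2, b, #)
  read b, top #: go to q1, push ε → (q1, ε, ε)
All input consumed and the stack is empty.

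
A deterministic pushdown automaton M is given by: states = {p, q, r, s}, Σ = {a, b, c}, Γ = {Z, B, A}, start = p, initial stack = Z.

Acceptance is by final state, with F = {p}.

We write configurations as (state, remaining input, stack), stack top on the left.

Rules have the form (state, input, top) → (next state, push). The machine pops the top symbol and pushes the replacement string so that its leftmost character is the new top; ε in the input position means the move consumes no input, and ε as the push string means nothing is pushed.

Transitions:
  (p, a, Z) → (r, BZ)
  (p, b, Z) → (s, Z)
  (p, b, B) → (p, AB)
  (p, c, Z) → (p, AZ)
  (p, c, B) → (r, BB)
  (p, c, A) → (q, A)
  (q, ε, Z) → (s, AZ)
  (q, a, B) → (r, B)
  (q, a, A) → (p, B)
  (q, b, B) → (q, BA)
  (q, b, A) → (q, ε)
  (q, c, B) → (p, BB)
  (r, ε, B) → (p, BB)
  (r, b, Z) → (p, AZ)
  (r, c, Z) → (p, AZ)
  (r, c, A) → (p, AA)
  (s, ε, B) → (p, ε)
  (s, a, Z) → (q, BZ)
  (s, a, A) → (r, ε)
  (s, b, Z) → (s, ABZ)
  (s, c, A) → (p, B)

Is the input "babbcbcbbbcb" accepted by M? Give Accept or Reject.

Accept

(p, babbcbcbbbcb, Z)
  read b, top Z: go to s, push Z → (s, abbcbcbbbcb, Z)
  read a, top Z: go to q, push BZ → (q, bbcbcbbbcb, BZ)
  read b, top B: go to q, push BA → (q, bcbcbbbcb, BAZ)
  read b, top B: go to q, push BA → (q, cbcbbbcb, BAAZ)
  read c, top B: go to p, push BB → (p, bcbbbcb, BBAAZ)
  read b, top B: go to p, push AB → (p, cbbbcb, ABBAAZ)
  read c, top A: go to q, push A → (q, bbbcb, ABBAAZ)
  read b, top A: go to q, push ε → (q, bbcb, BBAAZ)
  read b, top B: go to q, push BA → (q, bcb, BABAAZ)
  read b, top B: go to q, push BA → (q, cb, BAABAAZ)
  read c, top B: go to p, push BB → (p, b, BBAABAAZ)
  read b, top B: go to p, push AB → (p, ε, ABBAABAAZ)
All input consumed; state p ∈ F.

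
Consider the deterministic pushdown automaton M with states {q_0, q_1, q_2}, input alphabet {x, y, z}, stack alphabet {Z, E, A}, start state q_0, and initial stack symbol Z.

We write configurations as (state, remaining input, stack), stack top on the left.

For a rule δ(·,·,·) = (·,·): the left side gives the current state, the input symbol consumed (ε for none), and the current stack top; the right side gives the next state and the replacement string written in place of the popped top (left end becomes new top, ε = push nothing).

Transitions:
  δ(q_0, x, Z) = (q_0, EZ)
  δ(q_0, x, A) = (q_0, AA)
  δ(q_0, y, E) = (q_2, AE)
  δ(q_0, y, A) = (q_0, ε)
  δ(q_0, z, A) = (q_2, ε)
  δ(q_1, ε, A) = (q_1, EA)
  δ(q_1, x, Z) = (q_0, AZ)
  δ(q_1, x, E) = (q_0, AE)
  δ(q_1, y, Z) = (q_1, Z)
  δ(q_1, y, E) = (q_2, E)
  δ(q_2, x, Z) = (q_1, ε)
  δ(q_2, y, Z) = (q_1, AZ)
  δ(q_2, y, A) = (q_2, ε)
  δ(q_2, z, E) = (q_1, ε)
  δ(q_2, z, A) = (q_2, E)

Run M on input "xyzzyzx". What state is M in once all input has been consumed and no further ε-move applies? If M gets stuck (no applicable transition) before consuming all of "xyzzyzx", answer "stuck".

q_0

(q_0, xyzzyzx, Z)
  read x, top Z: go to q_0, push EZ → (q_0, yzzyzx, EZ)
  read y, top E: go to q_2, push AE → (q_2, zzyzx, AEZ)
  read z, top A: go to q_2, push E → (q_2, zyzx, EEZ)
  read z, top E: go to q_1, push ε → (q_1, yzx, EZ)
  read y, top E: go to q_2, push E → (q_2, zx, EZ)
  read z, top E: go to q_1, push ε → (q_1, x, Z)
  read x, top Z: go to q_0, push AZ → (q_0, ε, AZ)
All input consumed; M is in state q_0.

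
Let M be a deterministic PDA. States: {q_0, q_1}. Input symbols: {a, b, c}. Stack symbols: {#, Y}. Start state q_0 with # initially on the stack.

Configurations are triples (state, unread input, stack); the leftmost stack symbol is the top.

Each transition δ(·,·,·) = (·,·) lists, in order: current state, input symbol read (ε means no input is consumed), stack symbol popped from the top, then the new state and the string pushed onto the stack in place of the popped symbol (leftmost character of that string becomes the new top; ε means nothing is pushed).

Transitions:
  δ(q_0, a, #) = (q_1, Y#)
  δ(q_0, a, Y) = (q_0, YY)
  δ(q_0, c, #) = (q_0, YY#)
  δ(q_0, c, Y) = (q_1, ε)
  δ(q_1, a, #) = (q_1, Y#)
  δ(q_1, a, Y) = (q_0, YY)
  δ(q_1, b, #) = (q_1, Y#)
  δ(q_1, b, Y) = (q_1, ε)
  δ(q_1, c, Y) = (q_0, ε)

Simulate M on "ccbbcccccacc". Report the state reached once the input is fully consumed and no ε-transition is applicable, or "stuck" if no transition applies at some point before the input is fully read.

q_0

(q_0, ccbbcccccacc, #)
  read c, top #: go to q_0, push YY# → (q_0, cbbcccccacc, YY#)
  read c, top Y: go to q_1, push ε → (q_1, bbcccccacc, Y#)
  read b, top Y: go to q_1, push ε → (q_1, bcccccacc, #)
  read b, top #: go to q_1, push Y# → (q_1, cccccacc, Y#)
  read c, top Y: go to q_0, push ε → (q_0, ccccacc, #)
  read c, top #: go to q_0, push YY# → (q_0, cccacc, YY#)
  read c, top Y: go to q_1, push ε → (q_1, ccacc, Y#)
  read c, top Y: go to q_0, push ε → (q_0, cacc, #)
  read c, top #: go to q_0, push YY# → (q_0, acc, YY#)
  read a, top Y: go to q_0, push YY → (q_0, cc, YYY#)
  read c, top Y: go to q_1, push ε → (q_1, c, YY#)
  read c, top Y: go to q_0, push ε → (q_0, ε, Y#)
All input consumed; M is in state q_0.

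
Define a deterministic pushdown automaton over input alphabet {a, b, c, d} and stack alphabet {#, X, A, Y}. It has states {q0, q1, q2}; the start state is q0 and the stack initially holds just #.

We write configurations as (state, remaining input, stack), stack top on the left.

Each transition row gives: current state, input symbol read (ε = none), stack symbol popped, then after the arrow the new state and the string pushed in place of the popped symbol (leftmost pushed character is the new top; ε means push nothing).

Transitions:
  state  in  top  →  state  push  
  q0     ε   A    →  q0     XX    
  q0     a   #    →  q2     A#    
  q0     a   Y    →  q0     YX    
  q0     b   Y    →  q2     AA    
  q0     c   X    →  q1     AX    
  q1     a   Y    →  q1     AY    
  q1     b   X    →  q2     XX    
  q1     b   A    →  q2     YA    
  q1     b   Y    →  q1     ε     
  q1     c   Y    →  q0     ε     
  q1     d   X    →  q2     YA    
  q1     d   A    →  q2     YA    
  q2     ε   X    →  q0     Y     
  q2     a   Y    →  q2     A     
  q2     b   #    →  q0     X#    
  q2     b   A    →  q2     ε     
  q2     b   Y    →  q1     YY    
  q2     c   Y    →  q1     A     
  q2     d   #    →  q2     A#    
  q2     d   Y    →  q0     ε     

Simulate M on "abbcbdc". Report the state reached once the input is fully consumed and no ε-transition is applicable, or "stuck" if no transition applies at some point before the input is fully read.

q1

(q0, abbcbdc, #)
  read a, top #: go to q2, push A# → (q2, bbcbdc, A#)
  read b, top A: go to q2, push ε → (q2, bcbdc, #)
  read b, top #: go to q0, push X# → (q0, cbdc, X#)
  read c, top X: go to q1, push AX → (q1, bdc, AX#)
  read b, top A: go to q2, push YA → (q2, dc, YAX#)
  read d, top Y: go to q0, push ε → (q0, c, AX#)
  ε-move, top A: go to q0, push XX → (q0, c, XXX#)
  read c, top X: go to q1, push AX → (q1, ε, AXXX#)
All input consumed; M is in state q1.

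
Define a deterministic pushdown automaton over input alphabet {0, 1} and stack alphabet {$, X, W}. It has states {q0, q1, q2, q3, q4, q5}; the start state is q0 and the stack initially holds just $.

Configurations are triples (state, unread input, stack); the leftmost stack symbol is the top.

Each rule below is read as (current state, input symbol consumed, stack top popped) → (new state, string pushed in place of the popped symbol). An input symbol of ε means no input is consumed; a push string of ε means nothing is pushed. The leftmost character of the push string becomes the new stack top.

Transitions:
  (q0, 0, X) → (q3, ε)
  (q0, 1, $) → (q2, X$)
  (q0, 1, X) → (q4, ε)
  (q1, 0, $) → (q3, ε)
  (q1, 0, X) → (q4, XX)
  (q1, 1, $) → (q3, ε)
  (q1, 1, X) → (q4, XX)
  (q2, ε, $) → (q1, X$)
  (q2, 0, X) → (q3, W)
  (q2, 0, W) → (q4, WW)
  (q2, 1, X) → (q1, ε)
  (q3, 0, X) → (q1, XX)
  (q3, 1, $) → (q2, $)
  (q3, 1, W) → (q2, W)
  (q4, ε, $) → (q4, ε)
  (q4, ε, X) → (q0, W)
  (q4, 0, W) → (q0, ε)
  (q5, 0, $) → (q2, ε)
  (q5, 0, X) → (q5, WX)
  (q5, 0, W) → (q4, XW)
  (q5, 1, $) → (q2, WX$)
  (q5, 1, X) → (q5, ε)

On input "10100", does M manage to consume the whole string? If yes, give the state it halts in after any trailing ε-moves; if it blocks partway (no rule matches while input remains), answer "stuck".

(q0, 10100, $)
  read 1, top $: go to q2, push X$ → (q2, 0100, X$)
  read 0, top X: go to q3, push W → (q3, 100, W$)
  read 1, top W: go to q2, push W → (q2, 00, W$)
  read 0, top W: go to q4, push WW → (q4, 0, WW$)
  read 0, top W: go to q0, push ε → (q0, ε, W$)
All input consumed; M is in state q0.

q0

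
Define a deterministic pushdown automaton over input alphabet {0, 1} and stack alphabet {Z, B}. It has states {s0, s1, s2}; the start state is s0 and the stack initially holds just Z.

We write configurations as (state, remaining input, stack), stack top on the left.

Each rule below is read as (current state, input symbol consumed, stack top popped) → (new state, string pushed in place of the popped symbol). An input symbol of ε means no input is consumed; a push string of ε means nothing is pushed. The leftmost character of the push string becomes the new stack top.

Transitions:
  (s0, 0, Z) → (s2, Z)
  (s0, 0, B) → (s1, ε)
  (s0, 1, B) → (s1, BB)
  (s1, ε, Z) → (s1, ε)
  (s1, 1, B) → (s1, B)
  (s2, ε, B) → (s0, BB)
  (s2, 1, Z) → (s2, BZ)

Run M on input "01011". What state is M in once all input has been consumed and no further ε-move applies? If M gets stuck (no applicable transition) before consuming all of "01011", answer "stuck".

(s0, 01011, Z)
  read 0, top Z: go to s2, push Z → (s2, 1011, Z)
  read 1, top Z: go to s2, push BZ → (s2, 011, BZ)
  ε-move, top B: go to s0, push BB → (s0, 011, BBZ)
  read 0, top B: go to s1, push ε → (s1, 11, BZ)
  read 1, top B: go to s1, push B → (s1, 1, BZ)
  read 1, top B: go to s1, push B → (s1, ε, BZ)
All input consumed; M is in state s1.

s1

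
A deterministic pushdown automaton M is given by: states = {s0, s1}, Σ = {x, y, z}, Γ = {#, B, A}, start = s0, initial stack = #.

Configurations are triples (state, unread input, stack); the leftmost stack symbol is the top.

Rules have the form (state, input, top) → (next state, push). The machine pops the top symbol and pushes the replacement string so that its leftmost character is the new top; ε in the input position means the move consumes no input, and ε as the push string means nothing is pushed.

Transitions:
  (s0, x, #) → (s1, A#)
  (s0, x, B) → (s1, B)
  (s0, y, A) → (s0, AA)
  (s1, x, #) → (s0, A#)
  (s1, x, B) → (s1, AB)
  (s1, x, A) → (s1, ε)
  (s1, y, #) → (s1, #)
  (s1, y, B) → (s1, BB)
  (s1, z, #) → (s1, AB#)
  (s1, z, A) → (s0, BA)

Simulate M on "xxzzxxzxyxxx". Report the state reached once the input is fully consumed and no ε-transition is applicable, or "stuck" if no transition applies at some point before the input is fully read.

(s0, xxzzxxzxyxxx, #)
  read x, top #: go to s1, push A# → (s1, xzzxxzxyxxx, A#)
  read x, top A: go to s1, push ε → (s1, zzxxzxyxxx, #)
  read z, top #: go to s1, push AB# → (s1, zxxzxyxxx, AB#)
  read z, top A: go to s0, push BA → (s0, xxzxyxxx, BAB#)
  read x, top B: go to s1, push B → (s1, xzxyxxx, BAB#)
  read x, top B: go to s1, push AB → (s1, zxyxxx, ABAB#)
  read z, top A: go to s0, push BA → (s0, xyxxx, BABAB#)
  read x, top B: go to s1, push B → (s1, yxxx, BABAB#)
  read y, top B: go to s1, push BB → (s1, xxx, BBABAB#)
  read x, top B: go to s1, push AB → (s1, xx, ABBABAB#)
  read x, top A: go to s1, push ε → (s1, x, BBABAB#)
  read x, top B: go to s1, push AB → (s1, ε, ABBABAB#)
All input consumed; M is in state s1.

s1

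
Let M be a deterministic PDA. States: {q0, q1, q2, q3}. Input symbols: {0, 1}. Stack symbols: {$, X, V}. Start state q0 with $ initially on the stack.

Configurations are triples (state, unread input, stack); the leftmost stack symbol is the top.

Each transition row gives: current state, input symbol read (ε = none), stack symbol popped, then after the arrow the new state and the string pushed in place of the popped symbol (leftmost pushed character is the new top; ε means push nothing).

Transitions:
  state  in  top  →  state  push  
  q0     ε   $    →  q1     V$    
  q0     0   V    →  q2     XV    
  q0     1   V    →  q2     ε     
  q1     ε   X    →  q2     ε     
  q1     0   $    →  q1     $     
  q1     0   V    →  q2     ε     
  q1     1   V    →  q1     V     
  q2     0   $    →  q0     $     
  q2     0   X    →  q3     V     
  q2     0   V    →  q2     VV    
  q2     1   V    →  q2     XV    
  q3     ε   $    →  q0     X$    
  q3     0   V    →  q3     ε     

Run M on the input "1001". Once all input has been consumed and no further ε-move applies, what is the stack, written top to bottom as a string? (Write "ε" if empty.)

V$

(q0, 1001, $)
  ε-move, top $: go to q1, push V$ → (q1, 1001, V$)
  read 1, top V: go to q1, push V → (q1, 001, V$)
  read 0, top V: go to q2, push ε → (q2, 01, $)
  read 0, top $: go to q0, push $ → (q0, 1, $)
  ε-move, top $: go to q1, push V$ → (q1, 1, V$)
  read 1, top V: go to q1, push V → (q1, ε, V$)
All input consumed in state q1 with stack V$.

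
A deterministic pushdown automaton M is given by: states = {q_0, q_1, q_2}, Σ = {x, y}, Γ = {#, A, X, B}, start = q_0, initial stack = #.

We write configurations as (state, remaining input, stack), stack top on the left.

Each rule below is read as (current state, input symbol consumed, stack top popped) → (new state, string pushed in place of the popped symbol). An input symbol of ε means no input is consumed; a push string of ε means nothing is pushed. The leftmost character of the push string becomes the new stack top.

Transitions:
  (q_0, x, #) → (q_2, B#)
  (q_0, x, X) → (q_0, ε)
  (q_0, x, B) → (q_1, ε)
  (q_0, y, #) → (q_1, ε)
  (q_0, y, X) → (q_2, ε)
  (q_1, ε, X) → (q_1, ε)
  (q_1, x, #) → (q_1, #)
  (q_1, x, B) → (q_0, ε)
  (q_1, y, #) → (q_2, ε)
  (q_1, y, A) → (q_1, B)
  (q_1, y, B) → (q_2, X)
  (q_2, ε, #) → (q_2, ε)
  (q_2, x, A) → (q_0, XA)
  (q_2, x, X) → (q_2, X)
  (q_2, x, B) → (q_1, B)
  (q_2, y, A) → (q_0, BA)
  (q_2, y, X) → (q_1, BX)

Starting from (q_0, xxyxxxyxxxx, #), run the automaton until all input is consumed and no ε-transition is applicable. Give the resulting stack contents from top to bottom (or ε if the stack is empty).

(q_0, xxyxxxyxxxx, #) ⊢ (q_2, xyxxxyxxxx, B#) ⊢ (q_1, yxxxyxxxx, B#) ⊢ (q_2, xxxyxxxx, X#) ⊢ (q_2, xxyxxxx, X#) ⊢ (q_2, xyxxxx, X#) ⊢ (q_2, yxxxx, X#) ⊢ (q_1, xxxx, BX#) ⊢ (q_0, xxx, X#) ⊢ (q_0, xx, #) ⊢ (q_2, x, B#) ⊢ (q_1, ε, B#)
All input consumed in state q_1 with stack B#.

B#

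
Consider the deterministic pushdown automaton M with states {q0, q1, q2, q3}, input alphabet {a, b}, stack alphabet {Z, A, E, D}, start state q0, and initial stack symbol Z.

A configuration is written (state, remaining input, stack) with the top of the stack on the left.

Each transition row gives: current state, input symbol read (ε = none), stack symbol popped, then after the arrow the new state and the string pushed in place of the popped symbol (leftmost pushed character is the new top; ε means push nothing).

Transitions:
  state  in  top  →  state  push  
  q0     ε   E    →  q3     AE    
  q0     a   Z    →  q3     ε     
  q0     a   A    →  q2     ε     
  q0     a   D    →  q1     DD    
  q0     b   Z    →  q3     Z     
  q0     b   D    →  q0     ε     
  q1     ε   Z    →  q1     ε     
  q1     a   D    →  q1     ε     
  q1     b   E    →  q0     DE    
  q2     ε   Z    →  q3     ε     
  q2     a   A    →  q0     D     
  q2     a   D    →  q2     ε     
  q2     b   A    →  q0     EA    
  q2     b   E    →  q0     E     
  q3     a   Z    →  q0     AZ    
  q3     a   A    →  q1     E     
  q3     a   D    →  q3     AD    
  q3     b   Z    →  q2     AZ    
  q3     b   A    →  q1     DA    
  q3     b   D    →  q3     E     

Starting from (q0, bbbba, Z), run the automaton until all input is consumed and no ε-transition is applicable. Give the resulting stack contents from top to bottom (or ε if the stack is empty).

(q0, bbbba, Z)
  read b, top Z: go to q3, push Z → (q3, bbba, Z)
  read b, top Z: go to q2, push AZ → (q2, bba, AZ)
  read b, top A: go to q0, push EA → (q0, ba, EAZ)
  ε-move, top E: go to q3, push AE → (q3, ba, AEAZ)
  read b, top A: go to q1, push DA → (q1, a, DAEAZ)
  read a, top D: go to q1, push ε → (q1, ε, AEAZ)
All input consumed in state q1 with stack AEAZ.

AEAZ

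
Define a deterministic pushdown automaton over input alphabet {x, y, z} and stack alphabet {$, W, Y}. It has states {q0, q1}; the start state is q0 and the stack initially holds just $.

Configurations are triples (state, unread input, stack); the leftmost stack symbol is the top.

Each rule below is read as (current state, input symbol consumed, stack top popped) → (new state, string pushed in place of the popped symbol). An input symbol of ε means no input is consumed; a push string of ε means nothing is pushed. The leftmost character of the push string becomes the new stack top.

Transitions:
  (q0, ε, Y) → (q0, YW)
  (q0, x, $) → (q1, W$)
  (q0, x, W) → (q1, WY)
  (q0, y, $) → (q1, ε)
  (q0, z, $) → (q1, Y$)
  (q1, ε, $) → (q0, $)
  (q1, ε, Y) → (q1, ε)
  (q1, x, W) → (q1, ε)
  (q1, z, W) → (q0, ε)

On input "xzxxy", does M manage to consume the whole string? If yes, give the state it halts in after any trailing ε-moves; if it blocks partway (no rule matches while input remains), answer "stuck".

(q0, xzxxy, $) ⊢ (q1, zxxy, W$) ⊢ (q0, xxy, $) ⊢ (q1, xy, W$) ⊢ (q1, y, $) ⊢ (q0, y, $) ⊢ (q1, ε, ε)
All input consumed; M is in state q1.

q1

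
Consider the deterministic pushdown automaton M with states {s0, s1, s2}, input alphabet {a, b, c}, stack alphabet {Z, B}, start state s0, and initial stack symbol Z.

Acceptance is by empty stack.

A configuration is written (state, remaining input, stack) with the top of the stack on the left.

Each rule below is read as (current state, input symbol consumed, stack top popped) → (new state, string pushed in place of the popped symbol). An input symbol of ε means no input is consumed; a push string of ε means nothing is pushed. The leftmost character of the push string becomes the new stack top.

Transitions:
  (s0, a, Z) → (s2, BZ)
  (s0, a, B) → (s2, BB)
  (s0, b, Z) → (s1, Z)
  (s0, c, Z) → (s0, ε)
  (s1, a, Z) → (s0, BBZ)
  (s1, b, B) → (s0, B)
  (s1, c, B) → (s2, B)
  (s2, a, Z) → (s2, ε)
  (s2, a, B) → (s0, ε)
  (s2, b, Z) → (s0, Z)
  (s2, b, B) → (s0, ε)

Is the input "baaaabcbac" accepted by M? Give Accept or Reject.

Reject

(s0, baaaabcbac, Z) ⊢ (s1, aaaabcbac, Z) ⊢ (s0, aaabcbac, BBZ) ⊢ (s2, aabcbac, BBBZ) ⊢ (s0, abcbac, BBZ) ⊢ (s2, bcbac, BBBZ) ⊢ (s0, cbac, BBZ)
No transition applies at (s0, cbac, BBZ); input not fully consumed.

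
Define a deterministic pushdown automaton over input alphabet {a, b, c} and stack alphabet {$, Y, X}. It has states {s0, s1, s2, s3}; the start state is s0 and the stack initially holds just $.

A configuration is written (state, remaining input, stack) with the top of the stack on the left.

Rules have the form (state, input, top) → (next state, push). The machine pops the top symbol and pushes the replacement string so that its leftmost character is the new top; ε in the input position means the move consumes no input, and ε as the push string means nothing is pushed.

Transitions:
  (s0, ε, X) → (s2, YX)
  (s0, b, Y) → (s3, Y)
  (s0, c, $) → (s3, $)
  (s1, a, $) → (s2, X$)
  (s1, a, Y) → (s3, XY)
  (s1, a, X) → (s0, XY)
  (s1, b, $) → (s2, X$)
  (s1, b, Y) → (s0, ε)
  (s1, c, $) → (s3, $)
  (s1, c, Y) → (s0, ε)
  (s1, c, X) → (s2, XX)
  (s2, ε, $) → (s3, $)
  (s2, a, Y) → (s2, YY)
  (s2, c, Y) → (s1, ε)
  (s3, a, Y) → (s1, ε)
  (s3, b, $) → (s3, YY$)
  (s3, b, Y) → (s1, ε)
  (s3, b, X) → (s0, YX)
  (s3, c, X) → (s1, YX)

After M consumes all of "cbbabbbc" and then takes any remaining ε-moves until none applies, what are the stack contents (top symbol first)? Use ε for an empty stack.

(s0, cbbabbbc, $)
  read c, top $: go to s3, push $ → (s3, bbabbbc, $)
  read b, top $: go to s3, push YY$ → (s3, babbbc, YY$)
  read b, top Y: go to s1, push ε → (s1, abbbc, Y$)
  read a, top Y: go to s3, push XY → (s3, bbbc, XY$)
  read b, top X: go to s0, push YX → (s0, bbc, YXY$)
  read b, top Y: go to s3, push Y → (s3, bc, YXY$)
  read b, top Y: go to s1, push ε → (s1, c, XY$)
  read c, top X: go to s2, push XX → (s2, ε, XXY$)
All input consumed in state s2 with stack XXY$.

XXY$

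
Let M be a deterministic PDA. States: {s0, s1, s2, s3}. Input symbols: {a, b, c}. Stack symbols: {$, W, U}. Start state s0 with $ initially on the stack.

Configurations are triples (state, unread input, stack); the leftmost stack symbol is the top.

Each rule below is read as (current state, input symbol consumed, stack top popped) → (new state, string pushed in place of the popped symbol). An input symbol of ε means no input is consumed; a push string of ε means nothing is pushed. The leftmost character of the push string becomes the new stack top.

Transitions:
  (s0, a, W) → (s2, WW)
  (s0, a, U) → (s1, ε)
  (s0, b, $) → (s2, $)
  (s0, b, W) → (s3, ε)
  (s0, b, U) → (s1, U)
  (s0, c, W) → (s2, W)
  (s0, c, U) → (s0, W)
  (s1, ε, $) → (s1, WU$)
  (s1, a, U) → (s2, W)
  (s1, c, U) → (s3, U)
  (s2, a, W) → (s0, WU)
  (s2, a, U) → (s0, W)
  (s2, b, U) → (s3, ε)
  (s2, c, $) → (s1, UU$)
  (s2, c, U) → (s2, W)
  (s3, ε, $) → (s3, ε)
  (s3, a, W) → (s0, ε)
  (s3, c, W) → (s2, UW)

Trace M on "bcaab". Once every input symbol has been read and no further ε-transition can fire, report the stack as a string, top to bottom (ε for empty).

(s0, bcaab, $) ⊢ (s2, caab, $) ⊢ (s1, aab, UU$) ⊢ (s2, ab, WU$) ⊢ (s0, b, WUU$) ⊢ (s3, ε, UU$)
All input consumed in state s3 with stack UU$.

UU$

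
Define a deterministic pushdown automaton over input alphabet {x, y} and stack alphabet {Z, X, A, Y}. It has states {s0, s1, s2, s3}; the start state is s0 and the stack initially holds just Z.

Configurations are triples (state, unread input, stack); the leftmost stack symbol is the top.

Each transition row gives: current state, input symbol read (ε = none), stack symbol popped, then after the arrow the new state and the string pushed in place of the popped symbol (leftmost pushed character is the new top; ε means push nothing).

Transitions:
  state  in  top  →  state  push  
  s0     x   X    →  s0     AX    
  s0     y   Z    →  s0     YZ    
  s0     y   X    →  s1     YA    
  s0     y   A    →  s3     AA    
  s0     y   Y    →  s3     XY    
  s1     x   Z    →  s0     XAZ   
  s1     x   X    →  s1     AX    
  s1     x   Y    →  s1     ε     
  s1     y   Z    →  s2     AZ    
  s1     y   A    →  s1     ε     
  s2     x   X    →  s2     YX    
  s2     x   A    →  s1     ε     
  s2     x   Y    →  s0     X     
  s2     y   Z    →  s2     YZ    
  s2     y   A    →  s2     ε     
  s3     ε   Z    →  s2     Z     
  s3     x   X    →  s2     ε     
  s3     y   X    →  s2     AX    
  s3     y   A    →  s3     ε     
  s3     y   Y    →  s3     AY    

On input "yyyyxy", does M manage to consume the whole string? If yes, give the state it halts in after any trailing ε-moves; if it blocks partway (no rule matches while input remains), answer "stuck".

(s0, yyyyxy, Z)
  read y, top Z: go to s0, push YZ → (s0, yyyxy, YZ)
  read y, top Y: go to s3, push XY → (s3, yyxy, XYZ)
  read y, top X: go to s2, push AX → (s2, yxy, AXYZ)
  read y, top A: go to s2, push ε → (s2, xy, XYZ)
  read x, top X: go to s2, push YX → (s2, y, YXYZ)
No transition for (s2, y, top Y); M blocks with input y remaining.

stuck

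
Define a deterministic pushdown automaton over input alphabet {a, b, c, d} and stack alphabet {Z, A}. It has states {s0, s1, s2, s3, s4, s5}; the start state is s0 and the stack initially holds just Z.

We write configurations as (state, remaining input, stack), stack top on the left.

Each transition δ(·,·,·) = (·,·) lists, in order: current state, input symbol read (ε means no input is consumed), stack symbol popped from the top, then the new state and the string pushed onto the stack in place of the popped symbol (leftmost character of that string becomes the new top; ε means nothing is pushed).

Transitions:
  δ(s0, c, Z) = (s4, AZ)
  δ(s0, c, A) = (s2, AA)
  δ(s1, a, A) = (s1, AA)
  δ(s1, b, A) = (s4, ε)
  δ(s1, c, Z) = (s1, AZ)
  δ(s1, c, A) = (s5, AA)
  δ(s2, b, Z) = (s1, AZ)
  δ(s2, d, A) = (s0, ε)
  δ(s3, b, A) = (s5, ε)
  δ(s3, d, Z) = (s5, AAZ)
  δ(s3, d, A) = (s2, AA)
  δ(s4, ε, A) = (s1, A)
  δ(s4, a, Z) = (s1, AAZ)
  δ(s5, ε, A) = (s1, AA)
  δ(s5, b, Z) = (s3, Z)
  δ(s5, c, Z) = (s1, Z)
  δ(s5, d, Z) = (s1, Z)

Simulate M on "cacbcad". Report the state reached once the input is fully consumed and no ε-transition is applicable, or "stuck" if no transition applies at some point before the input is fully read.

(s0, cacbcad, Z)
  read c, top Z: go to s4, push AZ → (s4, acbcad, AZ)
  ε-move, top A: go to s1, push A → (s1, acbcad, AZ)
  read a, top A: go to s1, push AA → (s1, cbcad, AAZ)
  read c, top A: go to s5, push AA → (s5, bcad, AAAZ)
  ε-move, top A: go to s1, push AA → (s1, bcad, AAAAZ)
  read b, top A: go to s4, push ε → (s4, cad, AAAZ)
  ε-move, top A: go to s1, push A → (s1, cad, AAAZ)
  read c, top A: go to s5, push AA → (s5, ad, AAAAZ)
  ε-move, top A: go to s1, push AA → (s1, ad, AAAAAZ)
  read a, top A: go to s1, push AA → (s1, d, AAAAAAZ)
No transition for (s1, d, top A); M blocks with input d remaining.

stuck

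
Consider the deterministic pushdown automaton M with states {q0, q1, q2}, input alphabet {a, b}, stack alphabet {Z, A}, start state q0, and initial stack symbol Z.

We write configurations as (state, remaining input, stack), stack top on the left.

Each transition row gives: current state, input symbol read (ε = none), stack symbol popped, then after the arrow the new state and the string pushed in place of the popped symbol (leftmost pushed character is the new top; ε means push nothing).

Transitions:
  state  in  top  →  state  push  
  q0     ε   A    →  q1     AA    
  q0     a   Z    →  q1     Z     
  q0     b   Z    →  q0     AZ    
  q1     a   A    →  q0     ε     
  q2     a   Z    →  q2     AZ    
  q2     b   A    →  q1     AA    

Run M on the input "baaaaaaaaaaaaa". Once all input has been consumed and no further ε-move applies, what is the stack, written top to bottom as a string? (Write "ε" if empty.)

(q0, baaaaaaaaaaaaa, Z) ⊢ (q0, aaaaaaaaaaaaa, AZ) ⊢ (q1, aaaaaaaaaaaaa, AAZ) ⊢ (q0, aaaaaaaaaaaa, AZ) ⊢ (q1, aaaaaaaaaaaa, AAZ) ⊢ (q0, aaaaaaaaaaa, AZ) ⊢ (q1, aaaaaaaaaaa, AAZ) ⊢ (q0, aaaaaaaaaa, AZ) ⊢ (q1, aaaaaaaaaa, AAZ) ⊢ (q0, aaaaaaaaa, AZ) ⊢ (q1, aaaaaaaaa, AAZ) ⊢ (q0, aaaaaaaa, AZ) ⊢ (q1, aaaaaaaa, AAZ) ⊢ (q0, aaaaaaa, AZ) ⊢ (q1, aaaaaaa, AAZ) ⊢ (q0, aaaaaa, AZ) ⊢ (q1, aaaaaa, AAZ) ⊢ (q0, aaaaa, AZ) ⊢ (q1, aaaaa, AAZ) ⊢ (q0, aaaa, AZ) ⊢ (q1, aaaa, AAZ) ⊢ (q0, aaa, AZ) ⊢ (q1, aaa, AAZ) ⊢ (q0, aa, AZ) ⊢ (q1, aa, AAZ) ⊢ (q0, a, AZ) ⊢ (q1, a, AAZ) ⊢ (q0, ε, AZ) ⊢ (q1, ε, AAZ)
All input consumed in state q1 with stack AAZ.

AAZ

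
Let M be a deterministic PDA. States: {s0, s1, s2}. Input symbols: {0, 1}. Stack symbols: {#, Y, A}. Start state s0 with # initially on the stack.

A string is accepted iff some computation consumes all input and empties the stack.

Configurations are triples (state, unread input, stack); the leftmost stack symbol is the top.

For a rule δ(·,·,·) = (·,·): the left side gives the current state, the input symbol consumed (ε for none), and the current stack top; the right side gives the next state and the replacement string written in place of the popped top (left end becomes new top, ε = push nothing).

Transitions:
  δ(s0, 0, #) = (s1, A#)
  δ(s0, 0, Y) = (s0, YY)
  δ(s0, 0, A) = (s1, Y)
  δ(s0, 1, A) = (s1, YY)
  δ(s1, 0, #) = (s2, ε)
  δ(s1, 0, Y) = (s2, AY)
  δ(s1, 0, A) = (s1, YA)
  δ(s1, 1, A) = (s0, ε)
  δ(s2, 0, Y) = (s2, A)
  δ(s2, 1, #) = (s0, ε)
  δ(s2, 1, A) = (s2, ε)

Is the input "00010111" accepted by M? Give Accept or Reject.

(s0, 00010111, #) ⊢ (s1, 0010111, A#) ⊢ (s1, 010111, YA#) ⊢ (s2, 10111, AYA#) ⊢ (s2, 0111, YA#) ⊢ (s2, 111, AA#) ⊢ (s2, 11, A#) ⊢ (s2, 1, #) ⊢ (s0, ε, ε)
All input consumed and the stack is empty.

Accept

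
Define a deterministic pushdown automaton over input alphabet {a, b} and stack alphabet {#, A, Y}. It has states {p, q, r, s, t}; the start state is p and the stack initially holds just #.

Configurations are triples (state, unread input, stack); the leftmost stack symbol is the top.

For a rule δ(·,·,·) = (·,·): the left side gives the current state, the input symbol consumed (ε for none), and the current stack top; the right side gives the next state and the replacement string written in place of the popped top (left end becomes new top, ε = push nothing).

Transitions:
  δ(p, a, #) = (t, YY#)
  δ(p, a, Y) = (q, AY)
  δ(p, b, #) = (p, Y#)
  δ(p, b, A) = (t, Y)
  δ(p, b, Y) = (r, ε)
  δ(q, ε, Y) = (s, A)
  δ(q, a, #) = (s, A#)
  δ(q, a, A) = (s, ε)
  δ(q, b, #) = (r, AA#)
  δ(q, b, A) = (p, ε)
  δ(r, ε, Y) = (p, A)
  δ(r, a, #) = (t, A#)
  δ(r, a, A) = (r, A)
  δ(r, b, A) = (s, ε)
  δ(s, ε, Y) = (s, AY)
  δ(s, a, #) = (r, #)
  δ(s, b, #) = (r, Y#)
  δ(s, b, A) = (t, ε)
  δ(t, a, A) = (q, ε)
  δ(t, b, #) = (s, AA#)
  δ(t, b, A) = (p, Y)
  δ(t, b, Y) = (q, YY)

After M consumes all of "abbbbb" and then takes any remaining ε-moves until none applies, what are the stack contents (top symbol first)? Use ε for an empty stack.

AYY#

(p, abbbbb, #)
  read a, top #: go to t, push YY# → (t, bbbbb, YY#)
  read b, top Y: go to q, push YY → (q, bbbb, YYY#)
  ε-move, top Y: go to s, push A → (s, bbbb, AYY#)
  read b, top A: go to t, push ε → (t, bbb, YY#)
  read b, top Y: go to q, push YY → (q, bb, YYY#)
  ε-move, top Y: go to s, push A → (s, bb, AYY#)
  read b, top A: go to t, push ε → (t, b, YY#)
  read b, top Y: go to q, push YY → (q, ε, YYY#)
  ε-move, top Y: go to s, push A → (s, ε, AYY#)
All input consumed in state s with stack AYY#.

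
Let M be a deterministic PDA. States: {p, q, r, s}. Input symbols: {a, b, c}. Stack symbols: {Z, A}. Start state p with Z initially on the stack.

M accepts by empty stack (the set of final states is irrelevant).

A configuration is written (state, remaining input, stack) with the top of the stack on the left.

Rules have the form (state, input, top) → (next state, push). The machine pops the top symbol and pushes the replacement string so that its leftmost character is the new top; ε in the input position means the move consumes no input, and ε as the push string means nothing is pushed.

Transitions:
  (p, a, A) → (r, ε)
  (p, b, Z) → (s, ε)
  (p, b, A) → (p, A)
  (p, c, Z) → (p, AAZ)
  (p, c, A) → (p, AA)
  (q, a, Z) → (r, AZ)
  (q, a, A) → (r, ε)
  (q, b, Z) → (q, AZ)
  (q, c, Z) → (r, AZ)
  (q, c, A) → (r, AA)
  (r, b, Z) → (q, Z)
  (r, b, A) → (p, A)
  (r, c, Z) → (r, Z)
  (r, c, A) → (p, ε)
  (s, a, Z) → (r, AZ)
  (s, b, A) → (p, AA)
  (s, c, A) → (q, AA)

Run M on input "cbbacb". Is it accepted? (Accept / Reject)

(p, cbbacb, Z)
  read c, top Z: go to p, push AAZ → (p, bbacb, AAZ)
  read b, top A: go to p, push A → (p, bacb, AAZ)
  read b, top A: go to p, push A → (p, acb, AAZ)
  read a, top A: go to r, push ε → (r, cb, AZ)
  read c, top A: go to p, push ε → (p, b, Z)
  read b, top Z: go to s, push ε → (s, ε, ε)
All input consumed and the stack is empty.

Accept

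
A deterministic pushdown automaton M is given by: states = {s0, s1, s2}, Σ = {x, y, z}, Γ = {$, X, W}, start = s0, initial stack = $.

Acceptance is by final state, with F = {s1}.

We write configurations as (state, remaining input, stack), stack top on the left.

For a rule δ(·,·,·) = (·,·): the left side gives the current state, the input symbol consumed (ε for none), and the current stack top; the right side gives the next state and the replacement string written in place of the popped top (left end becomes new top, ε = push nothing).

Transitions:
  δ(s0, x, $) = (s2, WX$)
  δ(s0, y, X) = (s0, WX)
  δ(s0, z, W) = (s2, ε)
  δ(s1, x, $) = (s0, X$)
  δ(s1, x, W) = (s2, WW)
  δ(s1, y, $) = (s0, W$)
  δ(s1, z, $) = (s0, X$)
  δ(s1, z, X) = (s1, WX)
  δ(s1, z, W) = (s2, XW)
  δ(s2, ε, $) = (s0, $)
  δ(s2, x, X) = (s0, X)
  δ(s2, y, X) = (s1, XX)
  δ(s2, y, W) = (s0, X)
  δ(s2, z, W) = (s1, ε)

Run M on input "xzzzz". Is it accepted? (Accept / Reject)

Reject

(s0, xzzzz, $)
  read x, top $: go to s2, push WX$ → (s2, zzzz, WX$)
  read z, top W: go to s1, push ε → (s1, zzz, X$)
  read z, top X: go to s1, push WX → (s1, zz, WX$)
  read z, top W: go to s2, push XW → (s2, z, XWX$)
No transition applies at (s2, z, XWX$); input not fully consumed.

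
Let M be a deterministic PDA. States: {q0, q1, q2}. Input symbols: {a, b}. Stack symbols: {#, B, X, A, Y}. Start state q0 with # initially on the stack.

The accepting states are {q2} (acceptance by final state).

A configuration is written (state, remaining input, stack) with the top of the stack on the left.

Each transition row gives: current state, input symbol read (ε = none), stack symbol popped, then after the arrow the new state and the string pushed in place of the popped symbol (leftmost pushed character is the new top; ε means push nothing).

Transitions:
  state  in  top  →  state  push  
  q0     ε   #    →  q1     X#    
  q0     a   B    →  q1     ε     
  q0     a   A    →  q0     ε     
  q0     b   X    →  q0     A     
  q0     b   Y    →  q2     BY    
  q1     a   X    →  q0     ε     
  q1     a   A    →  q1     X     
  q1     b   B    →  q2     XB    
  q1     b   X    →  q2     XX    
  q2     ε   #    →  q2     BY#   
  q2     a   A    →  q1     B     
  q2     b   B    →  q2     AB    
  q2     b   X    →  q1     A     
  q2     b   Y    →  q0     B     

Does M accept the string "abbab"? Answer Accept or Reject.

Accept

(q0, abbab, #)
  ε-move, top #: go to q1, push X# → (q1, abbab, X#)
  read a, top X: go to q0, push ε → (q0, bbab, #)
  ε-move, top #: go to q1, push X# → (q1, bbab, X#)
  read b, top X: go to q2, push XX → (q2, bab, XX#)
  read b, top X: go to q1, push A → (q1, ab, AX#)
  read a, top A: go to q1, push X → (q1, b, XX#)
  read b, top X: go to q2, push XX → (q2, ε, XXX#)
All input consumed; state q2 ∈ F.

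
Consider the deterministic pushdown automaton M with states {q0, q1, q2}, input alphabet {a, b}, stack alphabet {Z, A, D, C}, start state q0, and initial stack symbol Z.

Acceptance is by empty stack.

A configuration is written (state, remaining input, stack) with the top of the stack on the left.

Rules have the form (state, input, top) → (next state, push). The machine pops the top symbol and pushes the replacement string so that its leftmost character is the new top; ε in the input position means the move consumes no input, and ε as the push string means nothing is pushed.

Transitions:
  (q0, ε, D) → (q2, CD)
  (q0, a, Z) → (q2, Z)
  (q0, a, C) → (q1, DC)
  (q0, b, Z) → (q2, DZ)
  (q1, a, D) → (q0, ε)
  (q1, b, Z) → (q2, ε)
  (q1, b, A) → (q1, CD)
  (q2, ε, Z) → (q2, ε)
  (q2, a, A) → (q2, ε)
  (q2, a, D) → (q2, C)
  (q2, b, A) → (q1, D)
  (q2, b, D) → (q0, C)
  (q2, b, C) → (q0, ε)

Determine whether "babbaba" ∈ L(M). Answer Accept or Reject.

(q0, babbaba, Z)
  read b, top Z: go to q2, push DZ → (q2, abbaba, DZ)
  read a, top D: go to q2, push C → (q2, bbaba, CZ)
  read b, top C: go to q0, push ε → (q0, baba, Z)
  read b, top Z: go to q2, push DZ → (q2, aba, DZ)
  read a, top D: go to q2, push C → (q2, ba, CZ)
  read b, top C: go to q0, push ε → (q0, a, Z)
  read a, top Z: go to q2, push Z → (q2, ε, Z)
  ε-move, top Z: go to q2, push ε → (q2, ε, ε)
All input consumed and the stack is empty.

Accept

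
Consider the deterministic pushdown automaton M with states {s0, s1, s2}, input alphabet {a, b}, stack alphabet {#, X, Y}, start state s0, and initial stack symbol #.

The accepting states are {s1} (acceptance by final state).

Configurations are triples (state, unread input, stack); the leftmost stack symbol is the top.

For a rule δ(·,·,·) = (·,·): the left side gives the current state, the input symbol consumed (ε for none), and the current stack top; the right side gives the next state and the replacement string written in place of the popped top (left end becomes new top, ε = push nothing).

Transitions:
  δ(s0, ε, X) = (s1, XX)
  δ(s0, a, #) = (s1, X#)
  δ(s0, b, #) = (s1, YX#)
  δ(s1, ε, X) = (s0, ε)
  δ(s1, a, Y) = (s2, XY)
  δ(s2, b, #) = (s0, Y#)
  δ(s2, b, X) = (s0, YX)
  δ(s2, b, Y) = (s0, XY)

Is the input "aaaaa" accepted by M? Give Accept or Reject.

Accept

(s0, aaaaa, #)
  read a, top #: go to s1, push X# → (s1, aaaa, X#)
  ε-move, top X: go to s0, push ε → (s0, aaaa, #)
  read a, top #: go to s1, push X# → (s1, aaa, X#)
  ε-move, top X: go to s0, push ε → (s0, aaa, #)
  read a, top #: go to s1, push X# → (s1, aa, X#)
  ε-move, top X: go to s0, push ε → (s0, aa, #)
  read a, top #: go to s1, push X# → (s1, a, X#)
  ε-move, top X: go to s0, push ε → (s0, a, #)
  read a, top #: go to s1, push X# → (s1, ε, X#)
All input consumed; state s1 ∈ F.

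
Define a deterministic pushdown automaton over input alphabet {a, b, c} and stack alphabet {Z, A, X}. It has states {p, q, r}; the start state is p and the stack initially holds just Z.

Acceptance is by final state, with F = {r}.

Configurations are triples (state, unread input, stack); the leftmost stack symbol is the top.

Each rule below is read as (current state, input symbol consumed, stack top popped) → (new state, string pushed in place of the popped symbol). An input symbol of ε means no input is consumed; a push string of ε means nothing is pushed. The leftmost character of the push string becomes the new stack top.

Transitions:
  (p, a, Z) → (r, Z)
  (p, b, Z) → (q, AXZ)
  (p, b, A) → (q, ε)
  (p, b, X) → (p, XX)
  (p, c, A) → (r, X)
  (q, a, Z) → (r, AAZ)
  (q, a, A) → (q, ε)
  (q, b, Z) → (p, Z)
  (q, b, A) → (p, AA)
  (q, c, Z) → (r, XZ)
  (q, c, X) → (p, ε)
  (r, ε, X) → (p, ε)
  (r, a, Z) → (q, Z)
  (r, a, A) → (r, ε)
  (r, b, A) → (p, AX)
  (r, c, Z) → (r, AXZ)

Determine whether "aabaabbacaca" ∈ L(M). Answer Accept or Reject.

(p, aabaabbacaca, Z)
  read a, top Z: go to r, push Z → (r, abaabbacaca, Z)
  read a, top Z: go to q, push Z → (q, baabbacaca, Z)
  read b, top Z: go to p, push Z → (p, aabbacaca, Z)
  read a, top Z: go to r, push Z → (r, abbacaca, Z)
  read a, top Z: go to q, push Z → (q, bbacaca, Z)
  read b, top Z: go to p, push Z → (p, bacaca, Z)
  read b, top Z: go to q, push AXZ → (q, acaca, AXZ)
  read a, top A: go to q, push ε → (q, caca, XZ)
  read c, top X: go to p, push ε → (p, aca, Z)
  read a, top Z: go to r, push Z → (r, ca, Z)
  read c, top Z: go to r, push AXZ → (r, a, AXZ)
  read a, top A: go to r, push ε → (r, ε, XZ)
All input consumed; state r ∈ F.

Accept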